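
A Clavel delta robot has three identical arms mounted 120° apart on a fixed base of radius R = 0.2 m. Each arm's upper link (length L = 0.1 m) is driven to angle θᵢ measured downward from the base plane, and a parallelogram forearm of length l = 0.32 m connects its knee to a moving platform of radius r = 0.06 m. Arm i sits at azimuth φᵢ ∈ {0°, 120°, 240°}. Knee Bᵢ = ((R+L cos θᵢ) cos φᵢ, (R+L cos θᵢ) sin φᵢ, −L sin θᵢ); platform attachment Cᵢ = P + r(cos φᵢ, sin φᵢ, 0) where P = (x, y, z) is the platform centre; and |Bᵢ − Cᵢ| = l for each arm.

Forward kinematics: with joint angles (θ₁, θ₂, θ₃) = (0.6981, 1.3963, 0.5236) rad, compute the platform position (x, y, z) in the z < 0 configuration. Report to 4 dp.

(0.0284, -0.0775, -0.3112)

φ1=0.0°: virtual centre (0.2166, 0.0000, -0.0643), radius l
S2 = (0.1574·cos120.0°, 0.1574·sin120.0°, -0.0985) = (-0.0787, 0.1363, -0.0985)
S3 = (0.2266·cos240.0°, 0.2266·sin240.0°, -0.0500) = (-0.1133, -0.1962, -0.0500)
subtract pairs → two planes through P
linear system: -0.5906x+0.2726y = -0.0166−-0.0684z; -0.6598x+-0.3925y = 0.0028−0.0286z
det = 0.4116;  x = 0.0140+-0.0463z,  y = -0.0306+0.1506z
into |P−S₁|² = l²: 1.0248z² + 0.1381z + -0.0563 = 0;  Δ = 0.2497;  z = -0.3112 or 0.1764 → z<0 root = -0.3112
x = 0.0284, y = -0.0775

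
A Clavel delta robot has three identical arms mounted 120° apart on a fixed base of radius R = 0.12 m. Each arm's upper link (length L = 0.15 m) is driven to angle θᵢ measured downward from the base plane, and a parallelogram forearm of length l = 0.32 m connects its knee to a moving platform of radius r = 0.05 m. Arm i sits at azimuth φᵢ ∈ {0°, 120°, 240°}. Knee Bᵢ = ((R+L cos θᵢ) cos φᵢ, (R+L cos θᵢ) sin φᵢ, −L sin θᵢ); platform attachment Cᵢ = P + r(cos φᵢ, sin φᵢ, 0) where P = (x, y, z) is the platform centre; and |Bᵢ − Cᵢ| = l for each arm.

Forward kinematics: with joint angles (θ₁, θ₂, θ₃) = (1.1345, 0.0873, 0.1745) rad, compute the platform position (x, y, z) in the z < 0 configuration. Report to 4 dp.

(-0.1556, 0.0093, -0.2732)

arm 1 at φ=0.0°: ρ1 = 0.1334;  O1 = (0.1334, 0.0000, -0.1359)
φ2=120.0°: virtual centre (-0.1097, 0.1900, -0.0131), radius l
arm 3 at φ=240.0°: ρ3 = 0.2177;  O3 = (-0.1089, -0.1886, -0.0260)
subtract pairs → two planes through P
plane₁₂: -0.4862x+0.3801y+0.2457z = 0.0120
det = 0.3675;  x = -0.0246+0.4795z,  y = 0.0003+-0.0332z
into |P−O₁|² = l²: 1.2310z² + 0.1204z + -0.0590 = 0;  Δ = 0.3049;  z = -0.2732 or 0.1754 → z<0 root = -0.2732
x = -0.1556, y = 0.0093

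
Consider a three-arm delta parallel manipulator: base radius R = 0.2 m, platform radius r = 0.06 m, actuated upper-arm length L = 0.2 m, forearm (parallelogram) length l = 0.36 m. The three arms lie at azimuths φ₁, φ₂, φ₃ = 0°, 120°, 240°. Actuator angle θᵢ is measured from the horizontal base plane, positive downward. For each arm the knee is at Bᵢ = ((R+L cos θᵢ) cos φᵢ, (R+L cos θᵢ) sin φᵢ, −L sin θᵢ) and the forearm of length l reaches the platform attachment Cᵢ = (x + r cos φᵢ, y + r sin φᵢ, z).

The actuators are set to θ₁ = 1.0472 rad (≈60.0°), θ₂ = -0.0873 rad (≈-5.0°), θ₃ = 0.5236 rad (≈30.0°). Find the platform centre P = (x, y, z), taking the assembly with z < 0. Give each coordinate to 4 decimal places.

(-0.1085, 0.0548, -0.2448)

centre 1 = (0.2400·cos0.0°, 0.2400·sin0.0°, -0.1732) = (0.2400, 0.0000, -0.1732)
arm 2 at φ=120.0°: (R−r)+L cos θ2 = 0.3392;  centre 2 = (-0.1696, 0.2938, 0.0174)
centre 3 = (0.3132·cos240.0°, 0.3132·sin240.0°, -0.1000) = (-0.1566, -0.2712, -0.1000)
eliminate P² terms by subtracting sphere 1 from 2 and 3
linear system: -0.8192x+0.5876y = 0.0278−0.3813z; -0.7932x+-0.5425y = 0.0205−0.1464z
det = 0.9105;  x = -0.0298+0.3217z,  y = 0.0058+-0.2004z
into |P−centre ₁|² = l²: 1.1436z² + 0.1705z + -0.0268 = 0;  Δ = 0.1516;  z = -0.2448 or 0.0957 → z<0 root = -0.2448
x = -0.1085, y = 0.0548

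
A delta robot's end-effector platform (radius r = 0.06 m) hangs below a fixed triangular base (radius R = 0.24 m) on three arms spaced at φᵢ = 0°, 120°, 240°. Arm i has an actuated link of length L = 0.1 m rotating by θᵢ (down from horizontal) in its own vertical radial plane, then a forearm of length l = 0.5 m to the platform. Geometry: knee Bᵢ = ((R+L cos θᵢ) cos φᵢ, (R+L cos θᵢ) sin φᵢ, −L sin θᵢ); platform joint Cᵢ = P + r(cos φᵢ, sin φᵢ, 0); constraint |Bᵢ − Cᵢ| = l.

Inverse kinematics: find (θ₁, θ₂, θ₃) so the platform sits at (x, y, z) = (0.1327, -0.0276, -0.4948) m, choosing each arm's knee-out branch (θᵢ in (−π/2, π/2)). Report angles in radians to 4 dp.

θ₁ = 0.1741, θ₂ = 1.3965, θ₃ = 1.1344

φ1=0.0° → target in arm frame (0.1327, -0.0276)
  A=0.0473, B=-0.4948, C=(l²−L²−A²−y'²−z²)/(2L)=-0.0391
  γ=atan2(-0.4948,0.0473)=-1.4755;  ψ=arccos(-0.0787)=1.6496;  θ1=γ+ψ≈0.1741
φ2=120.0° → target in arm frame (-0.0903, -0.1011)
  A cos θ + B sin θ = C:  0.2703·cos θ + -0.4948·sin θ = -0.4404
  √(A²+B²)=0.5638;  θ2 = -1.0709+2.4674 ≈ 1.3965
φ3=240.0° → target in arm frame (-0.0424, 0.1287)
  A=0.2224, B=-0.4948, C=(l²−L²−A²−y'²−z²)/(2L)=-0.3544
  θ3 = atan2(B,A) + arccos(C/0.5425) = 1.1344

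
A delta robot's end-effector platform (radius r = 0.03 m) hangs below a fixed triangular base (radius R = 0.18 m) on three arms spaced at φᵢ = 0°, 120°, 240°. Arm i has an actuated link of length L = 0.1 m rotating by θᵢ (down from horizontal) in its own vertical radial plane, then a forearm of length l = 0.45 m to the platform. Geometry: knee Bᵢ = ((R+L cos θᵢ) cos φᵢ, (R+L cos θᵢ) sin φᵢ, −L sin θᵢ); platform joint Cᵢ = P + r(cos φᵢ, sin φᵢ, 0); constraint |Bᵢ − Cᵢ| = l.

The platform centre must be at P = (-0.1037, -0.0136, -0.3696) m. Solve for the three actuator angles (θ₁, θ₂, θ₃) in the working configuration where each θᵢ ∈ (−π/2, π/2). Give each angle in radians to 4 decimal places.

arm 1 (φ=0.0°): x'=-0.1037, y'=-0.0136
  e−x'=0.2537;  (l²−L²−(e−x')²−y'²−z²)/2L = -0.0433
  θ1 = atan2(B,A) + arccos(C/0.4483) = 0.6982
φ2=120.0° → target in arm frame (0.0401, 0.0966)
  A=0.1099, B=-0.3696, C=(l²−L²−A²−y'²−z²)/(2L)=0.1724
  √(A²+B²)=0.3856;  θ2 = -1.2817+1.1073 ≈ -0.1744
φ3=240.0° → target in arm frame (0.0636, -0.0830)
  A cos θ + B sin θ = C:  0.0864·cos θ + -0.3696·sin θ = 0.2077
  γ=atan2(-0.3696,0.0864)=-1.3412;  ψ=arccos(0.5473)=0.9917;  θ3=γ+ψ≈-0.3496

θ₁ = 0.6982, θ₂ = -0.1744, θ₃ = -0.3496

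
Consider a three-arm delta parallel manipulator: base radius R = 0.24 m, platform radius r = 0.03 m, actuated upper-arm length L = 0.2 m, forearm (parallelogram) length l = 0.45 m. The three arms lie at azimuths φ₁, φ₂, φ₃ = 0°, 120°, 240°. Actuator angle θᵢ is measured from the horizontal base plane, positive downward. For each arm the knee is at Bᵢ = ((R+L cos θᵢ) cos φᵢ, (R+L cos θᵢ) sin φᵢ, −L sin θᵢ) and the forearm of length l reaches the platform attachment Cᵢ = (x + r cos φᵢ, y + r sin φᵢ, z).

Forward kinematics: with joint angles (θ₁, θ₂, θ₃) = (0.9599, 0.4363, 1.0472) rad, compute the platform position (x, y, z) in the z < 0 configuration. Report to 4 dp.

(-0.0342, 0.0873, -0.4209)

arm 1 at φ=0.0°: (R−r)+L cos θ1 = 0.3247;  O1 = (0.3247, 0.0000, -0.1638)
arm 2 at φ=120.0°: (R−r)+L cos θ2 = 0.3913;  O2 = (-0.1956, 0.3388, -0.0845)
φ3=240.0°: virtual centre (-0.1550, -0.2685, -0.1732), radius l
subtract pairs → two planes through P
plane₁₂: -1.0407x+0.6777y+0.1586z = 0.0279
Cramer: x(z) = -0.0089+0.0599z;  y(z) = 0.0275-0.1420z
sphere 1 gives Az²+Bz+C=0 with A=1.0238, B=0.2798, C=-0.0636;  B²−4AC=0.3386;  roots -0.4209, 0.1475;  negative root z = -0.4209
x = -0.0342, y = 0.0873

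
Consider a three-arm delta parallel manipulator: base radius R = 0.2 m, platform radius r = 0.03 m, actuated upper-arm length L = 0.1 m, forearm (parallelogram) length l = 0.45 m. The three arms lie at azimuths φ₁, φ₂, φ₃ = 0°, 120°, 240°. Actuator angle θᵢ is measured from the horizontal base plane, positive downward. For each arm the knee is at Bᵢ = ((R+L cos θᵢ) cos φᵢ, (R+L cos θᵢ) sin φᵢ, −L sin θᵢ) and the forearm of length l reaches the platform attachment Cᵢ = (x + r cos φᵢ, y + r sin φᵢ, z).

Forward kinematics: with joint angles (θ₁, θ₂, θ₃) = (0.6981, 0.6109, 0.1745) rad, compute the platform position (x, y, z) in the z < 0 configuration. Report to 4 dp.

φ1=0.0°: virtual centre (0.2466, 0.0000, -0.0643), radius l
arm 2 at φ=120.0°: (R−r)+L cos θ2 = 0.2519;  centre 2 = (-0.1260, 0.2182, -0.0574)
arm 3 at φ=240.0°: (R−r)+L cos θ3 = 0.2685;  centre 3 = (-0.1342, -0.2325, -0.0174)
subtract pairs → two planes through P
linear system: -0.7451x+0.4363y = 0.0018−0.0138z; -0.7617x+-0.4650y = 0.0074−0.0938z
det = 0.6788;  x = -0.0060+0.0698z,  y = -0.0061+0.0875z
sphere 1 gives Az²+Bz+C=0 with A=1.0125, B=0.0922, C=-0.1345;  B²−4AC=0.5533;  roots -0.4129, 0.3218;  negative root z = -0.4129
x = -0.0348, y = -0.0423

(-0.0348, -0.0423, -0.4129)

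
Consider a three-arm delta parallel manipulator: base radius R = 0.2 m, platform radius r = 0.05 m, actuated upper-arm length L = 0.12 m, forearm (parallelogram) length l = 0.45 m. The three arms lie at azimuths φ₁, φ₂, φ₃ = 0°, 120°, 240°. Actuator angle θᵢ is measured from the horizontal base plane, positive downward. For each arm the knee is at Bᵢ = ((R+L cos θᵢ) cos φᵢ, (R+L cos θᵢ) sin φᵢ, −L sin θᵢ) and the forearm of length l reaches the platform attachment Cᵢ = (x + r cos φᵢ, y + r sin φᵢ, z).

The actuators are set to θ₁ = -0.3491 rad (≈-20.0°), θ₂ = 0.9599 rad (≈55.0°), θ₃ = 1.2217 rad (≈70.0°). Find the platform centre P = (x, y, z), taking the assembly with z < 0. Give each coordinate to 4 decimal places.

φ1=0.0°: virtual centre (0.2628, 0.0000, 0.0410), radius l
arm 2 at φ=120.0°: ρ2 = 0.2188;  S2 = (-0.1094, 0.1895, -0.0983)
arm 3 at φ=240.0°: ρ3 = 0.1910;  S3 = (-0.0955, -0.1655, -0.1128)
|S₂|²−|S₁|² = -0.0132;  |S₃|²−|S₁|² = -0.0215
linear system: -0.7444x+0.3790y = -0.0132−-0.2787z; -0.7166x+-0.3309y = -0.0215−-0.3076z
Cramer: x(z) = 0.0242-0.4032z;  y(z) = 0.0127-0.0565z
quadratic in z: (1.1658)z²+(0.1089)z+(-0.1437)=0, √Δ=0.8259 → z ∈ {-0.4009, 0.3075}; z = -0.4009 (taking z<0)
x = 0.1858, y = 0.0354

(0.1858, 0.0354, -0.4009)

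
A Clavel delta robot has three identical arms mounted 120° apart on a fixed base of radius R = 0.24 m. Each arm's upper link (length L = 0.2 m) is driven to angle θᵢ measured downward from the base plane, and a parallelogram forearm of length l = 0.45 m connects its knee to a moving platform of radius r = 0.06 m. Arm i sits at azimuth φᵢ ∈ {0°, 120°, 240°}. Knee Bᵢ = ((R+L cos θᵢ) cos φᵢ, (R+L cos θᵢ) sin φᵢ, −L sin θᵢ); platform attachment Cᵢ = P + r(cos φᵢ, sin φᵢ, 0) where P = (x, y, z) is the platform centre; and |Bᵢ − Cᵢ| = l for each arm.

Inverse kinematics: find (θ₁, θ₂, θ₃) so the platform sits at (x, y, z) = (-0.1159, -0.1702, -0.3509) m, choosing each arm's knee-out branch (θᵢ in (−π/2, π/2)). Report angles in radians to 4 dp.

θ₁ = 1.1343, θ₂ = 1.0470, θ₃ = -0.3492

rotate P by −φ1: (-0.1159, -0.1702, -0.3509)
  e−x'=0.2959;  (l²−L²−(e−x')²−y'²−z²)/2L = -0.1929
  θ1 = atan2(B,A) + arccos(C/0.4590) = 1.1343
arm 2 (φ=120.0°): x'=-0.0894, y'=0.1855
  A cos θ + B sin θ = C:  0.2694·cos θ + -0.3509·sin θ = -0.1691
  γ=atan2(-0.3509,0.2694)=-0.9160;  ψ=arccos(-0.3822)=1.9629;  θ2=γ+ψ≈1.0470
arm 3 (φ=240.0°): x'=0.2053, y'=-0.0153
  A=-0.0253, B=-0.3509, C=(l²−L²−A²−y'²−z²)/(2L)=0.0962
  √(A²+B²)=0.3518;  θ3 = -1.6429+1.2937 ≈ -0.3492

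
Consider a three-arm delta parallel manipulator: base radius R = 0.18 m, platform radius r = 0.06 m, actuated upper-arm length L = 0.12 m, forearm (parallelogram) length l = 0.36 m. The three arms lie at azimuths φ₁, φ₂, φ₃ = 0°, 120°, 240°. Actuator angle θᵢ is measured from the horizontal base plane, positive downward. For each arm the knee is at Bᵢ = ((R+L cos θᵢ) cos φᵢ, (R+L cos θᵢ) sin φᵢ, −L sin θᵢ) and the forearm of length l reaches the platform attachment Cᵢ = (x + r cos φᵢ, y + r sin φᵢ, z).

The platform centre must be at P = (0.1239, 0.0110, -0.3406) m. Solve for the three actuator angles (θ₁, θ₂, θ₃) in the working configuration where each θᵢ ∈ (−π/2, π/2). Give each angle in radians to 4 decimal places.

θ₁ = 0.0001, θ₂ = 0.9604, θ₃ = 1.0474

rotate P by −φ1: (0.1239, 0.0110, -0.3406)
  e−x'=-0.0039;  (l²−L²−(e−x')²−y'²−z²)/2L = -0.0039
  γ=atan2(-0.3406,-0.0039)=-1.5822;  ψ=arccos(-0.0116)=1.5824;  θ1=γ+ψ≈0.0001
φ2=120.0° → target in arm frame (-0.0524, -0.1128)
  e−x'=0.1724;  (l²−L²−(e−x')²−y'²−z²)/2L = -0.1803
  √(A²+B²)=0.3818;  θ2 = -1.1022+2.0626 ≈ 0.9604
rotate P by −φ3: (-0.0715, 0.1018, -0.3406)
  e−x'=0.1915;  (l²−L²−(e−x')²−y'²−z²)/2L = -0.1993
  √(A²+B²)=0.3907;  θ3 = -1.0587+2.1061 ≈ 1.0474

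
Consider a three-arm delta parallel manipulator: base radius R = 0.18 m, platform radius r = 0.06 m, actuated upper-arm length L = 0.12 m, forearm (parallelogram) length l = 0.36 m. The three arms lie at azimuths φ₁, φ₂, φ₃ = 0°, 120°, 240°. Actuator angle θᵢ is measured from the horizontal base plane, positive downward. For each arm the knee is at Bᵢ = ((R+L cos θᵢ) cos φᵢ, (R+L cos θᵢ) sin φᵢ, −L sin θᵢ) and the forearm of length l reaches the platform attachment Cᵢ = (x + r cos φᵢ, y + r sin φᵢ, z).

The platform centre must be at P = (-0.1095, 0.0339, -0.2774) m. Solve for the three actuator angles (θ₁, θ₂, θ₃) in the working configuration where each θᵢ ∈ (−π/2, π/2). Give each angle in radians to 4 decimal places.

θ₁ = 0.8724, θ₂ = -0.3496, θ₃ = 0.0875

rotate P by −φ1: (-0.1095, 0.0339, -0.2774)
  A=0.2295, B=-0.2774, C=(l²−L²−A²−y'²−z²)/(2L)=-0.0649
  θ1 = atan2(B,A) + arccos(C/0.3600) = 0.8724
φ2=120.0° → target in arm frame (0.0841, 0.0779)
  A cos θ + B sin θ = C:  0.0359·cos θ + -0.2774·sin θ = 0.1287
  γ=atan2(-0.2774,0.0359)=-1.4421;  ψ=arccos(0.4602)=1.0925;  θ2=γ+ψ≈-0.3496
φ3=240.0° → target in arm frame (0.0254, -0.1118)
  e−x'=0.0946;  (l²−L²−(e−x')²−y'²−z²)/2L = 0.0700
  γ=atan2(-0.2774,0.0946)=-1.2421;  ψ=arccos(0.2389)=1.3296;  θ3=γ+ψ≈0.0875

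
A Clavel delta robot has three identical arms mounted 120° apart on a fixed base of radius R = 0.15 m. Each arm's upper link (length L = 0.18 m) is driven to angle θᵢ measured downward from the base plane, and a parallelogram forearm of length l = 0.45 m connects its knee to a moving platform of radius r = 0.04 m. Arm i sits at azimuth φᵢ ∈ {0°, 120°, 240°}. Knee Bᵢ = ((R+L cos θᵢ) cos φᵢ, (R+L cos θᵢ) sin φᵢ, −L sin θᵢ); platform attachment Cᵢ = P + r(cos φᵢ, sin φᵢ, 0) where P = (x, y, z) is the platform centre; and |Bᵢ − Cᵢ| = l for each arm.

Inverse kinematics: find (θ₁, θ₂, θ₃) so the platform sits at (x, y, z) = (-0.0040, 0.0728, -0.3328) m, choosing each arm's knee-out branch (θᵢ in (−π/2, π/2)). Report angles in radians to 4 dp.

arm 1 (φ=0.0°): x'=-0.0040, y'=0.0728
  A=0.1140, B=-0.3328, C=(l²−L²−A²−y'²−z²)/(2L)=0.1140
  θ1 = atan2(B,A) + arccos(C/0.3518) = -0.0001
rotate P by −φ2: (0.0650, -0.0329, -0.3328)
  e−x'=0.0450;  (l²−L²−(e−x')²−y'²−z²)/2L = 0.1562
  γ=atan2(-0.3328,0.0450)=-1.4365;  ψ=arccos(0.4652)=1.0870;  θ2=γ+ψ≈-0.3496
rotate P by −φ3: (-0.0610, -0.0399, -0.3328)
  e−x'=0.1710;  (l²−L²−(e−x')²−y'²−z²)/2L = 0.0792
  √(A²+B²)=0.3742;  θ3 = -1.0960+1.3576 ≈ 0.2616

θ₁ = -0.0001, θ₂ = -0.3496, θ₃ = 0.2616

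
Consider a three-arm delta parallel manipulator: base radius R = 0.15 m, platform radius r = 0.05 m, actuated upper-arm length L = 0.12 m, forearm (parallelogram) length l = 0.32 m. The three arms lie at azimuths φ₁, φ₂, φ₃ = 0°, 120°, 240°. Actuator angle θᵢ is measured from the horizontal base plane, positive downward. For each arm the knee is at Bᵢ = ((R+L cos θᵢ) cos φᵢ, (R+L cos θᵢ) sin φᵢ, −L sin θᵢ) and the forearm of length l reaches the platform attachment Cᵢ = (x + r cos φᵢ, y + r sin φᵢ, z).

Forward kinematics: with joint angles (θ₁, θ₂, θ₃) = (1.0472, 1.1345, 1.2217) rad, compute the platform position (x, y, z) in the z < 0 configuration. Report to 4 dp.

(0.0177, 0.0103, -0.3904)

O1 = (0.1600·cos0.0°, 0.1600·sin0.0°, -0.1039) = (0.1600, 0.0000, -0.1039)
φ2=120.0°: virtual centre (-0.0754, 0.1305, -0.1088), radius l
O3 = (0.1410·cos240.0°, 0.1410·sin240.0°, -0.1128) = (-0.0705, -0.1221, -0.1128)
eliminate P² terms by subtracting sphere 1 from 2 and 3
[-0.4707 0.2610 -0.0097]·P = -0.0019;  [-0.4610 -0.2443 -0.0177]·P = -0.0038
det = 0.2353;  x = 0.0061+-0.0296z,  y = 0.0039+-0.0164z
sphere 1 gives Az²+Bz+C=0 with A=1.0011, B=0.2168, C=-0.0679;  B²−4AC=0.3190;  roots -0.3904, 0.1738;  negative root z = -0.3904
x = 0.0177, y = 0.0103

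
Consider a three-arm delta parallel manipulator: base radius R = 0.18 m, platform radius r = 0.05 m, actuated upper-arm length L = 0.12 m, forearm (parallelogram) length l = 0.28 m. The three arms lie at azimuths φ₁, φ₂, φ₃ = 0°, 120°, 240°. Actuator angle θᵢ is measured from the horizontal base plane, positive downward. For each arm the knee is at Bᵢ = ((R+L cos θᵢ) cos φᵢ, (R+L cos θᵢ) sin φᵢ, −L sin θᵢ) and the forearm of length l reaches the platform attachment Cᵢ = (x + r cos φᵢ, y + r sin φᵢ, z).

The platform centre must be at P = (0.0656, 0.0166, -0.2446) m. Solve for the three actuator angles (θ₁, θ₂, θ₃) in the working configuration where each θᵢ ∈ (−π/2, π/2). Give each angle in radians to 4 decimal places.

arm 1 (φ=0.0°): x'=0.0656, y'=0.0166
  e−x'=0.0644;  (l²−L²−(e−x')²−y'²−z²)/2L = -0.0011
  θ1 = atan2(B,A) + arccos(C/0.2529) = 0.2616
rotate P by −φ2: (-0.0184, -0.0651, -0.2446)
  A cos θ + B sin θ = C:  0.1484·cos θ + -0.2446·sin θ = -0.0921
  √(A²+B²)=0.2861;  θ2 = -1.0254+1.8984 ≈ 0.8731
φ3=240.0° → target in arm frame (-0.0472, 0.0485)
  A cos θ + B sin θ = C:  0.1772·cos θ + -0.2446·sin θ = -0.1232
  θ3 = atan2(B,A) + arccos(C/0.3020) = 1.0471

θ₁ = 0.2616, θ₂ = 0.8731, θ₃ = 1.0471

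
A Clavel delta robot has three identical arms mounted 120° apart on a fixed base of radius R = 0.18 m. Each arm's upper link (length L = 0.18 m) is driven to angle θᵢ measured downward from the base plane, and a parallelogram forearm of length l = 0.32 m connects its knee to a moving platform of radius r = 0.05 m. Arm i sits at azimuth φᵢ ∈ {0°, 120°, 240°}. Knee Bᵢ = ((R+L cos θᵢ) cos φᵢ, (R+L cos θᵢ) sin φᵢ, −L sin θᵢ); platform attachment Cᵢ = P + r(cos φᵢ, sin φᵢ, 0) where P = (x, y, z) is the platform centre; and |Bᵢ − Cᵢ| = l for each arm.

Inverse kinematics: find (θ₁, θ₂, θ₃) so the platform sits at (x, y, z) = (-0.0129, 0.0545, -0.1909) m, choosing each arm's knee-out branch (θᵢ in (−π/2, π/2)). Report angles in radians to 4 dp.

θ₁ = 0.5239, θ₂ = 0.0003, θ₃ = 0.6980

φ1=0.0° → target in arm frame (-0.0129, 0.0545)
  A cos θ + B sin θ = C:  0.1429·cos θ + -0.1909·sin θ = 0.0282
  θ1 = atan2(B,A) + arccos(C/0.2385) = 0.5239
arm 2 (φ=120.0°): x'=0.0536, y'=-0.0161
  A cos θ + B sin θ = C:  0.0764·cos θ + -0.1909·sin θ = 0.0763
  γ=atan2(-0.1909,0.0764)=-1.1903;  ψ=arccos(0.3711)=1.1906;  θ2=γ+ψ≈0.0003
φ3=240.0° → target in arm frame (-0.0407, -0.0384)
  e−x'=0.1707;  (l²−L²−(e−x')²−y'²−z²)/2L = 0.0081
  θ3 = atan2(B,A) + arccos(C/0.2561) = 0.6980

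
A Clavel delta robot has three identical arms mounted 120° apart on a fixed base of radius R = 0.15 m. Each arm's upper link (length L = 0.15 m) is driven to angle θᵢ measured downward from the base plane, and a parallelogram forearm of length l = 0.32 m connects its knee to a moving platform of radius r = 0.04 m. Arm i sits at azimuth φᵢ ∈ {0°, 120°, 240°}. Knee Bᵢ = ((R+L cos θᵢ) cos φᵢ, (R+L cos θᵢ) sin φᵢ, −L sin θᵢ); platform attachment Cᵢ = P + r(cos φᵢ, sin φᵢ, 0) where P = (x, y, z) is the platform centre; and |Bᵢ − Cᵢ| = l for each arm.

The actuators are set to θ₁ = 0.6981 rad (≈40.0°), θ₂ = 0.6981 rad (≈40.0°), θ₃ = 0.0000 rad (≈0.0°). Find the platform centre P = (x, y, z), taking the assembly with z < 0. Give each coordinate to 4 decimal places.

arm 1 at φ=0.0°: e+L cos θ1 = 0.2249;  O1 = (0.2249, 0.0000, -0.0964)
O2 = (0.2249·cos120.0°, 0.2249·sin120.0°, -0.0964) = (-0.1125, 0.1948, -0.0964)
arm 3 at φ=240.0°: e+L cos θ3 = 0.2600;  O3 = (-0.1300, -0.2252, 0.0000)
subtract pairs → two planes through P
[-0.6747 0.3896 0.0000]·P = 0.0000;  [-0.7098 -0.4503 0.1928]·P = 0.0077
Cramer: x(z) = -0.0052+0.1294z;  y(z) = -0.0090+0.2242z
quadratic in z: (1.0670)z²+(0.1292)z+(-0.0401)=0, √Δ=0.4333 → z ∈ {-0.2636, 0.1425}; z = -0.2636 (taking z<0)
x = -0.0393, y = -0.0681

(-0.0393, -0.0681, -0.2636)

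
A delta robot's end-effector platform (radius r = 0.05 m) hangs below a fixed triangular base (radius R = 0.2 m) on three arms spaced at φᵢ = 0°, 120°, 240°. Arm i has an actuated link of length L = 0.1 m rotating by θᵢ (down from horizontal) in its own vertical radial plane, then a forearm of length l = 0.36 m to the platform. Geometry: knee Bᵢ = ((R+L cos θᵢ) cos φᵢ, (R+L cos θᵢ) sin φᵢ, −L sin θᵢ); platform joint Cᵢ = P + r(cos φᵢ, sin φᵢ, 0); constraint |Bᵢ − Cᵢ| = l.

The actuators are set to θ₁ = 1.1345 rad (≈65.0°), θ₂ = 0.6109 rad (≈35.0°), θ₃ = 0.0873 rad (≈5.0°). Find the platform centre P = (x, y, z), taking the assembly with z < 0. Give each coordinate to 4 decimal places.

φ1=0.0°: virtual centre (0.1923, 0.0000, -0.0906), radius l
φ2=120.0°: virtual centre (-0.1160, 0.2008, -0.0574), radius l
centre 3 = (0.2496·cos240.0°, 0.2496·sin240.0°, -0.0087) = (-0.1248, -0.2162, -0.0087)
subtract pairs → two planes through P
[-0.6164 0.4017 0.0665]·P = 0.0119;  [-0.6341 -0.4324 0.1638]·P = 0.0172
Cramer: x(z) = -0.0231+0.1814z;  y(z) = -0.0059+0.1128z
quadratic in z: (1.0456)z²+(0.1018)z+(-0.0750)=0, √Δ=0.5691 → z ∈ {-0.3208, 0.2235}; z = -0.3208 (taking z<0)
x = -0.0813, y = -0.0421

(-0.0813, -0.0421, -0.3208)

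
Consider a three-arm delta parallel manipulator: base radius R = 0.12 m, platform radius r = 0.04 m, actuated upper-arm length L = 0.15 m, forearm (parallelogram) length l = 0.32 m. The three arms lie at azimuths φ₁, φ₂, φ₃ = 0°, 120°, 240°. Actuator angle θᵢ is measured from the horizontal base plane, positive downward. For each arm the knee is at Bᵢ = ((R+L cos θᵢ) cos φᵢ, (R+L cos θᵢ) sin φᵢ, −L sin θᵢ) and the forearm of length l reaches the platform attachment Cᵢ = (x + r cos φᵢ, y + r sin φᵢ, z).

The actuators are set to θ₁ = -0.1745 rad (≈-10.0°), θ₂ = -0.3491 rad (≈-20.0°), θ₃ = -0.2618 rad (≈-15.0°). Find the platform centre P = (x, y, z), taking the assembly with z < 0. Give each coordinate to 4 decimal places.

arm 1 at φ=0.0°: ρ1 = 0.2277;  centre 1 = (0.2277, 0.0000, 0.0260)
φ2=120.0°: virtual centre (-0.1105, 0.1914, 0.0513), radius l
centre 3 = (0.2249·cos240.0°, 0.2249·sin240.0°, 0.0388) = (-0.1124, -0.1948, 0.0388)
|centre ₂|²−|centre ₁|² = -0.0011;  |centre ₃|²−|centre ₁|² = -0.0005
linear system: -0.6764x+0.3827y = -0.0011−0.0505z; -0.6803x+-0.3895y = -0.0005−0.0256z
det = 0.5238;  x = 0.0011+0.0562z,  y = -0.0008+-0.0326z
quadratic in z: (1.0042)z²+(-0.0775)z+(-0.0504)=0, √Δ=0.4565 → z ∈ {-0.1887, 0.2659}; z = -0.1887 (taking z<0)
x = -0.0095, y = 0.0053

(-0.0095, 0.0053, -0.1887)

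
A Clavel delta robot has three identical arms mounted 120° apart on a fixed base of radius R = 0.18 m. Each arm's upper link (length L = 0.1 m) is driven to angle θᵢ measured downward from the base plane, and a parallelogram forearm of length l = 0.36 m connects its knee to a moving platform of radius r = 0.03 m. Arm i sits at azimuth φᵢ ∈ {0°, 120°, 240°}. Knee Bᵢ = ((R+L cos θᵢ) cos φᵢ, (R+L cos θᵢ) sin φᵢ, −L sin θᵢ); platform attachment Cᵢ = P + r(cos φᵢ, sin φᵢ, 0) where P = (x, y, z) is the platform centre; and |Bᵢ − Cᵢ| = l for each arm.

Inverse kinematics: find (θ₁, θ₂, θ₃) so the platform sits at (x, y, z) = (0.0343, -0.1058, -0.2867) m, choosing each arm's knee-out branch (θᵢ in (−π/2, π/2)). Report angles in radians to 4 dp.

arm 1 (φ=0.0°): x'=0.0343, y'=-0.1058
  e−x'=0.1157;  (l²−L²−(e−x')²−y'²−z²)/2L = 0.0641
  √(A²+B²)=0.3092;  θ1 = -1.1872+1.3619 ≈ 0.1747
arm 2 (φ=120.0°): x'=-0.1088, y'=0.0232
  A cos θ + B sin θ = C:  0.2588·cos θ + -0.2867·sin θ = -0.1505
  √(A²+B²)=0.3862;  θ2 = -0.8365+1.9711 ≈ 1.1345
rotate P by −φ3: (0.0745, 0.0826, -0.2867)
  A=0.0755, B=-0.2867, C=(l²−L²−A²−y'²−z²)/(2L)=0.1244
  γ=atan2(-0.2867,0.0755)=-1.3132;  ψ=arccos(0.4195)=1.1379;  θ3=γ+ψ≈-0.1753

θ₁ = 0.1747, θ₂ = 1.1345, θ₃ = -0.1753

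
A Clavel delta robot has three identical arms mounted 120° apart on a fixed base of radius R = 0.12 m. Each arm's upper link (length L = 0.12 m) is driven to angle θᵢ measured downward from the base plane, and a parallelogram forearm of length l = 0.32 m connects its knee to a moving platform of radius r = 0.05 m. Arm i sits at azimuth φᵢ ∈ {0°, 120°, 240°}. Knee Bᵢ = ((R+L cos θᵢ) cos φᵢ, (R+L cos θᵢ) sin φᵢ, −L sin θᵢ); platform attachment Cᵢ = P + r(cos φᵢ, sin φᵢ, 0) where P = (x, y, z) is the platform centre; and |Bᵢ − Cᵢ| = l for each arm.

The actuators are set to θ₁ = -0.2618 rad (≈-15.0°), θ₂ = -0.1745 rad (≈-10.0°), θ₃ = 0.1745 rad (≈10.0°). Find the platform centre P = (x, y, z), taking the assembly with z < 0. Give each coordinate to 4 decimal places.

φ1=0.0°: virtual centre (0.1859, 0.0000, 0.0311), radius l
arm 2 at φ=120.0°: ρ2 = 0.1882;  centre 2 = (-0.0941, 0.1630, 0.0208)
φ3=240.0°: virtual centre (-0.0941, -0.1630, -0.0208), radius l
subtract pairs → two planes through P
linear system: -0.5600x+0.3259y = 0.0003−-0.0204z; -0.5600x+-0.3259y = 0.0003−-0.1038z
det = 0.3650;  x = -0.0006+-0.1109z,  y = 0.0000+-0.1278z
sphere 1 gives Az²+Bz+C=0 with A=1.0286, B=-0.0207, C=-0.0667;  B²−4AC=0.2747;  roots -0.2447, 0.2649;  negative root z = -0.2447
x = 0.0266, y = 0.0313

(0.0266, 0.0313, -0.2447)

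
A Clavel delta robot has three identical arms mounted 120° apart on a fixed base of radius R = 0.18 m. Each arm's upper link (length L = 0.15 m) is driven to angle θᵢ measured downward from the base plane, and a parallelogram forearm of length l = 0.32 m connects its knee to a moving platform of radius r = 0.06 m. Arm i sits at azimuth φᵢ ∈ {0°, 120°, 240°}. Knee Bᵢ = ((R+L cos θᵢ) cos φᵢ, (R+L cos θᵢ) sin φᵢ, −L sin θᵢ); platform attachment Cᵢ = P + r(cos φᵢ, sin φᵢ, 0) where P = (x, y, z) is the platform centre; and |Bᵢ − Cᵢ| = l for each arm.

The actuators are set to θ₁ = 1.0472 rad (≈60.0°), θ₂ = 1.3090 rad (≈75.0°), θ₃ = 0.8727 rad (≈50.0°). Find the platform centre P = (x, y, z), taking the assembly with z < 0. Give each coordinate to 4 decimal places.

O1 = (0.1950·cos0.0°, 0.1950·sin0.0°, -0.1299) = (0.1950, 0.0000, -0.1299)
arm 2 at φ=120.0°: e+L cos θ2 = 0.1588;  O2 = (-0.0794, 0.1375, -0.1449)
O3 = (0.2164·cos240.0°, 0.2164·sin240.0°, -0.1149) = (-0.1082, -0.1874, -0.1149)
subtract pairs → two planes through P
[-0.5488 0.2751 -0.0300]·P = -0.0087;  [-0.6064 -0.3748 0.0300]·P = 0.0051
det = 0.3725;  x = 0.0049+-0.0080z,  y = -0.0217+0.0930z
quadratic in z: (1.0087)z²+(0.2588)z+(-0.0489)=0, √Δ=0.5142 → z ∈ {-0.3832, 0.1266}; z = -0.3832 (taking z<0)
x = 0.0080, y = -0.0573

(0.0080, -0.0573, -0.3832)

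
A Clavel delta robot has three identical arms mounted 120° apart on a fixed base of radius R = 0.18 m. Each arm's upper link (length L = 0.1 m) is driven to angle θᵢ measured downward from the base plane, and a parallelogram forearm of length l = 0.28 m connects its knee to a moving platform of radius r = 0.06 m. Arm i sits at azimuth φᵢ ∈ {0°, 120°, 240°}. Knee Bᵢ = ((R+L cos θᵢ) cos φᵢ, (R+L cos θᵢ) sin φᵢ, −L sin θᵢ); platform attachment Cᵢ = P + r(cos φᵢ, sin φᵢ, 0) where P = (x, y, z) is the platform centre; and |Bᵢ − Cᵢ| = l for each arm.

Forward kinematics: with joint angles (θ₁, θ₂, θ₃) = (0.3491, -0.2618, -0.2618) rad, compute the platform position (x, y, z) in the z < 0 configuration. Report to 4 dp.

(-0.0322, 0.0000, -0.1676)

arm 1 at φ=0.0°: ρ1 = 0.2140;  S1 = (0.2140, 0.0000, -0.0342)
φ2=120.0°: virtual centre (-0.1083, 0.1876, 0.0259), radius l
S3 = (0.2166·cos240.0°, 0.2166·sin240.0°, 0.0259) = (-0.1083, -0.1876, 0.0259)
subtract pairs → two planes through P
plane₁₂: -0.6445x+0.3751y+0.1202z = 0.0006
Cramer: x(z) = -0.0010+0.1865z;  y(z) = 0.0000-0.0000z
into |P−S₁|² = l²: 1.0348z² + -0.0117z + -0.0310 = 0;  Δ = 0.1286;  z = -0.1676 or 0.1789 → z<0 root = -0.1676
x = -0.0322, y = 0.0000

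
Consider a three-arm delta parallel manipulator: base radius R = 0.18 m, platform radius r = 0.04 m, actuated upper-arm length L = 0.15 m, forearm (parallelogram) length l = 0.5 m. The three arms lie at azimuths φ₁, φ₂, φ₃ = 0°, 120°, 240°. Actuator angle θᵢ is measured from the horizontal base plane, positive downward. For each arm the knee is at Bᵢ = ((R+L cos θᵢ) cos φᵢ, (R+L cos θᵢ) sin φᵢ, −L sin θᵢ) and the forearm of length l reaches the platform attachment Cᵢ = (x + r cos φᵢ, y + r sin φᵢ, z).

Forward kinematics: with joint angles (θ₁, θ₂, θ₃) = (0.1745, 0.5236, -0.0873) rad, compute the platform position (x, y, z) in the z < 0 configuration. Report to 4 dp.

arm 1 at φ=0.0°: ρ1 = 0.2877;  centre 1 = (0.2877, 0.0000, -0.0260)
φ2=120.0°: virtual centre (-0.1350, 0.2337, -0.0750), radius l
centre 3 = (0.2894·cos240.0°, 0.2894·sin240.0°, 0.0131) = (-0.1447, -0.2507, 0.0131)
|centre ₂|²−|centre ₁|² = -0.0050;  |centre ₃|²−|centre ₁|² = 0.0005
plane₁₂: -0.8453x+0.4675y+-0.0979z = -0.0050
det = 0.8281;  x = 0.0028+-0.0151z,  y = -0.0057+0.1821z
sphere 1 gives Az²+Bz+C=0 with A=1.0334, B=0.0586, C=-0.1681;  B²−4AC=0.6982;  roots -0.4327, 0.3759;  negative root z = -0.4327
x = 0.0093, y = -0.0845

(0.0093, -0.0845, -0.4327)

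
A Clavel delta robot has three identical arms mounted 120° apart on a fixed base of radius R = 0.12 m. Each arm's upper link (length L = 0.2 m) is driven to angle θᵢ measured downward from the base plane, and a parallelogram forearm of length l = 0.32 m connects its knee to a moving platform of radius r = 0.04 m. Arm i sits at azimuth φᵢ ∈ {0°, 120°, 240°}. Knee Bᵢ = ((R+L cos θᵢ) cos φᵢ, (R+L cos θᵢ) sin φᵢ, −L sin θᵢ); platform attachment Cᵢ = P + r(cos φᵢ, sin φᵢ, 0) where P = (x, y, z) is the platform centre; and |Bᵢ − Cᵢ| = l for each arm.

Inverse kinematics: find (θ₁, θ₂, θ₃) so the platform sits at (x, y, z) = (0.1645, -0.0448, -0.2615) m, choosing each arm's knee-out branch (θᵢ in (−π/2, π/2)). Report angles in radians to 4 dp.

arm 1 (φ=0.0°): x'=0.1645, y'=-0.0448
  A cos θ + B sin θ = C:  -0.0845·cos θ + -0.2615·sin θ = -0.0378
  γ=atan2(-0.2615,-0.0845)=-1.8833;  ψ=arccos(-0.1376)=1.7089;  θ1=γ+ψ≈-0.1745
arm 2 (φ=120.0°): x'=-0.1210, y'=-0.1201
  A cos θ + B sin θ = C:  0.2010·cos θ + -0.2615·sin θ = -0.1520
  √(A²+B²)=0.3299;  θ2 = -0.9154+2.0499 ≈ 1.1345
arm 3 (φ=240.0°): x'=-0.0435, y'=0.1649
  e−x'=0.1235;  (l²−L²−(e−x')²−y'²−z²)/2L = -0.1210
  θ3 = atan2(B,A) + arccos(C/0.2892) = 0.8728

θ₁ = -0.1745, θ₂ = 1.1345, θ₃ = 0.8728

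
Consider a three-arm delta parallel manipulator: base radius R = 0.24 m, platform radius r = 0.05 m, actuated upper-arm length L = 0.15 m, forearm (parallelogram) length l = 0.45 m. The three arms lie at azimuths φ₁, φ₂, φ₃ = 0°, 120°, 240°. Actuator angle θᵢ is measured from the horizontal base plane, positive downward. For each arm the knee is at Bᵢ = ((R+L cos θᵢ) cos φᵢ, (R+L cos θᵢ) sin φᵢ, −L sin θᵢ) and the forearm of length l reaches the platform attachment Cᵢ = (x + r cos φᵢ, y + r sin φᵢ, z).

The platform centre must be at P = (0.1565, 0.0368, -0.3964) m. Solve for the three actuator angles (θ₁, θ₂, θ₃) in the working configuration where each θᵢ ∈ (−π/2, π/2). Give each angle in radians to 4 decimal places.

θ₁ = -0.0874, θ₂ = 0.9597, θ₃ = 1.2215

φ1=0.0° → target in arm frame (0.1565, 0.0368)
  A cos θ + B sin θ = C:  0.0335·cos θ + -0.3964·sin θ = 0.0680
  θ1 = atan2(B,A) + arccos(C/0.3978) = -0.0874
φ2=120.0° → target in arm frame (-0.0464, -0.1539)
  A=0.2364, B=-0.3964, C=(l²−L²−A²−y'²−z²)/(2L)=-0.1890
  √(A²+B²)=0.4615;  θ2 = -1.0331+1.9927 ≈ 0.9597
arm 3 (φ=240.0°): x'=-0.1101, y'=0.1171
  e−x'=0.3001;  (l²−L²−(e−x')²−y'²−z²)/2L = -0.2697
  θ3 = atan2(B,A) + arccos(C/0.4972) = 1.2215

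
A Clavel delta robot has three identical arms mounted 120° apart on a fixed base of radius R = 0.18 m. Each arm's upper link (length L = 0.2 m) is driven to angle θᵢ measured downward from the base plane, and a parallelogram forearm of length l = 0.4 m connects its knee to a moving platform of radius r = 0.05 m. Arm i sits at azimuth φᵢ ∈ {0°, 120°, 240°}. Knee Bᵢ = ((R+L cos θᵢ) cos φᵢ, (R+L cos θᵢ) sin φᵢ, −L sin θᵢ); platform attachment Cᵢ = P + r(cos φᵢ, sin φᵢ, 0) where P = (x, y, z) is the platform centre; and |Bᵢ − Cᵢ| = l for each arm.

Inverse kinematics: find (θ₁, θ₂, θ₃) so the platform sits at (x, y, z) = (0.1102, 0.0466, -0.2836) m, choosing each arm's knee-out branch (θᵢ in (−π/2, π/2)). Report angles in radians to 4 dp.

φ1=0.0° → target in arm frame (0.1102, 0.0466)
  A cos θ + B sin θ = C:  0.0198·cos θ + -0.2836·sin θ = 0.0925
  θ1 = atan2(B,A) + arccos(C/0.2843) = -0.2618
φ2=120.0° → target in arm frame (-0.0147, -0.1187)
  e−x'=0.1447;  (l²−L²−(e−x')²−y'²−z²)/2L = 0.0113
  γ=atan2(-0.2836,0.1447)=-1.0989;  ψ=arccos(0.0355)=1.5353;  θ2=γ+ψ≈0.4364
arm 3 (φ=240.0°): x'=-0.0955, y'=0.0721
  A=0.2255, B=-0.2836, C=(l²−L²−A²−y'²−z²)/(2L)=-0.0412
  √(A²+B²)=0.3623;  θ3 = -0.8991+1.6846 ≈ 0.7855

θ₁ = -0.2618, θ₂ = 0.4364, θ₃ = 0.7855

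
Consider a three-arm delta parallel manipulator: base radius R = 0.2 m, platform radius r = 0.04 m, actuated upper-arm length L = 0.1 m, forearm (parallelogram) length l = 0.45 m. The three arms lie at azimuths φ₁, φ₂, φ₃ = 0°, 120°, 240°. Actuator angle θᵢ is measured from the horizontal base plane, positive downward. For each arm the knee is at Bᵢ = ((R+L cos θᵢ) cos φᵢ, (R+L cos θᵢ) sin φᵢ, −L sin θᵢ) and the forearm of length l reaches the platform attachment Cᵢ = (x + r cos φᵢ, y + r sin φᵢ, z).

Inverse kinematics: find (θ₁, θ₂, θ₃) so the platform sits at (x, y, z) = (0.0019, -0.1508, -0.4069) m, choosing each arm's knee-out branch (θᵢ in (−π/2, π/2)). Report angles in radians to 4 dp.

θ₁ = 0.6112, θ₂ = 1.3089, θ₃ = -0.1741

φ1=0.0° → target in arm frame (0.0019, -0.1508)
  e−x'=0.1581;  (l²−L²−(e−x')²−y'²−z²)/2L = -0.1040
  γ=atan2(-0.4069,0.1581)=-1.2002;  ψ=arccos(-0.2383)=1.8114;  θ1=γ+ψ≈0.6112
arm 2 (φ=120.0°): x'=-0.1315, y'=0.0738
  A cos θ + B sin θ = C:  0.2915·cos θ + -0.4069·sin θ = -0.3175
  γ=atan2(-0.4069,0.2915)=-0.9491;  ψ=arccos(-0.6343)=2.2580;  θ2=γ+ψ≈1.3089
φ3=240.0° → target in arm frame (0.1296, 0.0770)
  A cos θ + B sin θ = C:  0.0304·cos θ + -0.4069·sin θ = 0.1004
  θ3 = atan2(B,A) + arccos(C/0.4080) = -0.1741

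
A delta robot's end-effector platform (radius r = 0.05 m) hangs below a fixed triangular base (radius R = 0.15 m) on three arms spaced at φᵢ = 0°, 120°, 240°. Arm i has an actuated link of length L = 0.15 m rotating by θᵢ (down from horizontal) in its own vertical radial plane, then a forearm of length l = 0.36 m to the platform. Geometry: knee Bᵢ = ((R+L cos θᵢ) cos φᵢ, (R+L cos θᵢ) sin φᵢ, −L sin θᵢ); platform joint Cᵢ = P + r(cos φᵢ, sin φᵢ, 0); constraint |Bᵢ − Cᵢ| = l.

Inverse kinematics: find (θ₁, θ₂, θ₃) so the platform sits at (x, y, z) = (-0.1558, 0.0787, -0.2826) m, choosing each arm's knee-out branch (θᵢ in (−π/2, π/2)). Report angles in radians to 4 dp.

φ1=0.0° → target in arm frame (-0.1558, 0.0787)
  A=0.2558, B=-0.2826, C=(l²−L²−A²−y'²−z²)/(2L)=-0.1480
  √(A²+B²)=0.3812;  θ1 = -0.8351+1.9695 ≈ 1.1343
rotate P by −φ2: (0.1461, 0.0956, -0.2826)
  e−x'=-0.0461;  (l²−L²−(e−x')²−y'²−z²)/2L = 0.0533
  γ=atan2(-0.2826,-0.0461)=-1.7323;  ψ=arccos(0.1860)=1.3837;  θ2=γ+ψ≈-0.3487
φ3=240.0° → target in arm frame (0.0097, -0.1743)
  e−x'=0.0903;  (l²−L²−(e−x')²−y'²−z²)/2L = -0.0376
  √(A²+B²)=0.2967;  θ3 = -1.2617+1.6979 ≈ 0.4362

θ₁ = 1.1343, θ₂ = -0.3487, θ₃ = 0.4362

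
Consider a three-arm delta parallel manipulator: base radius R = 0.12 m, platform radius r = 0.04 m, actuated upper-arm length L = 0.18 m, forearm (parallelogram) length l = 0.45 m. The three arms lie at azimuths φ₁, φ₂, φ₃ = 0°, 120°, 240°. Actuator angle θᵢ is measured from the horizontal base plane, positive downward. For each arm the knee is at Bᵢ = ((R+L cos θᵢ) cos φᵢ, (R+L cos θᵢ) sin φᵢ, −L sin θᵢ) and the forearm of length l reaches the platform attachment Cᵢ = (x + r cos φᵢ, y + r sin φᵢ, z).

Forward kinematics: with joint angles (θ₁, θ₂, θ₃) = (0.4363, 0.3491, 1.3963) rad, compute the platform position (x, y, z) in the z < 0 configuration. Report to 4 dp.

O1 = (0.2431·cos0.0°, 0.2431·sin0.0°, -0.0761) = (0.2431, 0.0000, -0.0761)
O2 = (0.2491·cos120.0°, 0.2491·sin120.0°, -0.0616) = (-0.1246, 0.2158, -0.0616)
φ3=240.0°: virtual centre (-0.0556, -0.0963, -0.1773), radius l
|O₂|²−|O₁|² = 0.0010;  |O₃|²−|O₁|² = -0.0211
plane₁₂: -0.7354x+0.4315y+0.0290z = 0.0010
det = 0.3996;  x = 0.0223+-0.2046z,  y = 0.0403+-0.4159z
into |P−O₁|² = l²: 1.2148z² + 0.2090z + -0.1463 = 0;  Δ = 0.7548;  z = -0.4436 or 0.2716 → z<0 root = -0.4436
x = 0.1131, y = 0.2248

(0.1131, 0.2248, -0.4436)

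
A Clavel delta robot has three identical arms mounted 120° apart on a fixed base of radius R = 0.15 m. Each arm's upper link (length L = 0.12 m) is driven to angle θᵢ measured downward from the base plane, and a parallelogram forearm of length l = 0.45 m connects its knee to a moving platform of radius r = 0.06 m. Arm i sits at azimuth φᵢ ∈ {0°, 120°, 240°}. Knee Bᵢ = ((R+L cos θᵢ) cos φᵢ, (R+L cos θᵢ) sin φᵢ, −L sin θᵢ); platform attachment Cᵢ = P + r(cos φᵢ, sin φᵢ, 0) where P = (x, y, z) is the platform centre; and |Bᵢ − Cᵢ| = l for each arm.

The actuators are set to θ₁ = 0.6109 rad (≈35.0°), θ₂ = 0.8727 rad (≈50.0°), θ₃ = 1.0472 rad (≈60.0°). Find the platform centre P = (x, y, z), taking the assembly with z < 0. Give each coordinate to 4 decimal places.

(0.0653, 0.0295, -0.5007)

centre 1 = (0.1883·cos0.0°, 0.1883·sin0.0°, -0.0688) = (0.1883, 0.0000, -0.0688)
arm 2 at φ=120.0°: (R−r)+L cos θ2 = 0.1671;  centre 2 = (-0.0836, 0.1447, -0.0919)
arm 3 at φ=240.0°: (R−r)+L cos θ3 = 0.1500;  centre 3 = (-0.0750, -0.1299, -0.1039)
|centre ₂|²−|centre ₁|² = -0.0038;  |centre ₃|²−|centre ₁|² = -0.0069
plane₁₂: -0.5437x+0.2895y+-0.0462z = -0.0038
Cramer: x(z) = 0.0102-0.1100z;  y(z) = 0.0059-0.0471z
into |P−centre ₁|² = l²: 1.0143z² + 0.1763z + -0.1660 = 0;  Δ = 0.7046;  z = -0.5007 or 0.3269 → z<0 root = -0.5007
x = 0.0653, y = 0.0295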